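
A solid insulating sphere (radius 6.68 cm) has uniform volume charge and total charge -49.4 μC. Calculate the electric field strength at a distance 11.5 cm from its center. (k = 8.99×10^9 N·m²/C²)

|E| ≈ 3.36e7 N/C

Symmetry ⇒ E = E(r) r̂. Gaussian sphere of radius r = 11.5 cm (r > R, so the entire charge is enclosed).
Q_enc = -49.4 μC = -4.94×10^-5 C.
Gauss's law: E·4πr² = Q_enc/ε₀.
E = k|Q_enc|/r² = (8.99×10^9)(4.94×10^-5)/(0.115)² = 3.36×10^7 N/C.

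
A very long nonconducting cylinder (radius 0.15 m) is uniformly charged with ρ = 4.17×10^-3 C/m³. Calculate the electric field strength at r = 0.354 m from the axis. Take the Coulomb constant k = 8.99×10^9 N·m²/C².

|E| ≈ 1.50e7 N/C

Take a coaxial cylindrical Gaussian surface of radius r = 0.354 m and length L (r > 0.15 m, full cross-section enclosed).
λ_enc = ρ·πR² = (4.17×10^-3)π(0.15)² = 2.948×10^-4 C/m.
Applying ∮E·dA = Q_enc/ε₀ with the end caps contributing no flux:
E = 2k|λ_enc|/r = 2(8.99×10^9)(2.948×10^-4)/(0.354) = 1.50×10^7 N/C.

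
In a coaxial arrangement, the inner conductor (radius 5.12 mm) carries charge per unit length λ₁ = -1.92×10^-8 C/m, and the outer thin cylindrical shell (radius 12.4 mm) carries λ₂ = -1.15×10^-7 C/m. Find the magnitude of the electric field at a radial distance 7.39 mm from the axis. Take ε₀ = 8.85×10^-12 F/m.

E = 4.67×10^4 N/C

Take a coaxial cylindrical Gaussian surface of radius r = 7.39 mm and length L (between the conductors, 5.12 mm < r < 12.4 mm).
The shell at 12.4 mm lies outside the Gaussian surface, so λ_enc = λ₁ = -1.92e-8 C/m.
Since E is radial and uniform over the curved surface, Φ = E·2πrL = Q_enc/ε₀ = λ_enc L/ε₀.
E = |λ_enc|/(2πε₀r) = (1.92×10^-8)/(2π·8.85×10^-12·0.00739) = 4.67×10^4 N/C.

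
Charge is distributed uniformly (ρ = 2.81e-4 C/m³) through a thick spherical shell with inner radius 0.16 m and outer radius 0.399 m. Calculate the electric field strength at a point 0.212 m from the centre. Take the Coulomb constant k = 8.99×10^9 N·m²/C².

E = 1.28e6 N/C

Use a concentric Gaussian sphere at r = 0.212 m (within the shell material, 0.16 m < r < 0.399 m).
Only the shell between 0.16 m and r is enclosed: Q_enc = ρ·(4π/3)(r³ − a³) = (2.81×10^-4)·(4π/3)·((0.212)³ − (0.16)³) = 6.394×10^-6 C.
Applying ∮E·dA = Q_enc/ε₀ with Φ = E(4πr²):
E = k|Q_enc|/r² = (8.99×10^9)(6.394×10^-6)/(0.212)² = 1.28×10^6 N/C.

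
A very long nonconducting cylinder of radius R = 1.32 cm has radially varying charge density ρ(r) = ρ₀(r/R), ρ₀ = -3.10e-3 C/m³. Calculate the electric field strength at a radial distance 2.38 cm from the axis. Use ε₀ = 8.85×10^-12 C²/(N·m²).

Choose a coaxial cylinder of radius r = 2.38 cm (arbitrary length L) as the Gaussian surface (r > R, full charge per length enclosed).
λ_enc = 2π ∫₀^R ρ₀(r'/R)^1 r' dr' = 2πρ₀R²/3 = -1.131×10^-6 C/m.
Since E is radial and uniform over the curved surface, Φ = E·2πrL = Q_enc/ε₀ = λ_enc L/ε₀.
E = |λ_enc|/(2πε₀r) = (1.131e-6)/(2π·8.85×10^-12·0.0238) = 8.55×10^5 N/C.

|E| = 8.55e5 N/C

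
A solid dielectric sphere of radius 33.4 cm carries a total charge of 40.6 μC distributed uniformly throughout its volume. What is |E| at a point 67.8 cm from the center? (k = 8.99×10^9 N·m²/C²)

|E| = 7.94×10^5 N/C

Use a concentric Gaussian sphere at r = 67.8 cm (r > R, so the entire charge is enclosed).
Q_enc = 40.6 μC = 4.06×10^-5 C.
By Gauss's law, ∮E·dA = E·4πr² = Q_enc/ε₀.
E = k|Q_enc|/r² = (8.99×10^9)(4.06×10^-5)/(0.678)² = 7.94e5 N/C.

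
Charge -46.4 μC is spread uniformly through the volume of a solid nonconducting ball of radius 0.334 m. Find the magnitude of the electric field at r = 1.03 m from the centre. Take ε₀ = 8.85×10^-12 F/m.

Use a concentric Gaussian sphere at r = 1.03 m (r > R, so the entire charge is enclosed).
Q_enc = -46.4 μC = -4.64×10^-5 C.
Gauss's law: E·4πr² = Q_enc/ε₀.
E = |Q_enc|/(4πε₀r²) = (4.64×10^-5)/(4π·8.85×10^-12·(1.03)²) = 3.93×10^5 N/C.

|E| = 3.93e5 N/C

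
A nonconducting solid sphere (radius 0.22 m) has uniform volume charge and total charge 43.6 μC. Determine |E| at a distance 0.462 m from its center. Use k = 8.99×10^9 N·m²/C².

1.84e6 N/C

By spherical symmetry E is radial; choose a Gaussian sphere of radius r = 0.462 m (r > R, so the entire charge is enclosed).
Q_enc = 43.6 μC = 4.36e-5 C.
Gauss's law: E·4πr² = Q_enc/ε₀.
E = k|Q_enc|/r² = (8.99×10^9)(4.36×10^-5)/(0.462)² = 1.84×10^6 N/C.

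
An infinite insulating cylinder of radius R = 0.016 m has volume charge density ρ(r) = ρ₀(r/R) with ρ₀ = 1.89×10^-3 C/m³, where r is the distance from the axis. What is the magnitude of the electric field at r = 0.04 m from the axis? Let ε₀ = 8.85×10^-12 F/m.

E = 4.56×10^5 V/m

Choose a coaxial cylinder of radius r = 0.04 m (arbitrary length L) as the Gaussian surface (r > R, full charge per length enclosed).
λ_enc = 2π ∫₀^R ρ₀(r'/R)^1 r' dr' = 2πρ₀R²/3 = 1.013×10^-6 C/m.
By Gauss's law (flux through the curved wall only), E·2πrL = λ_enc L/ε₀.
E = |λ_enc|/(2πε₀r) = (1.013×10^-6)/(2π·8.85×10^-12·0.04) = 4.56e5 N/C.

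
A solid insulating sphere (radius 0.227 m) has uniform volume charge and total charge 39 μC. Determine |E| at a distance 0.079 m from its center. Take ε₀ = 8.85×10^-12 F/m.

|E| ≈ 2.37e6 N/C

Symmetry ⇒ E = E(r) r̂. Gaussian sphere of radius r = 0.079 m (r < R).
For a uniform sphere the enclosed fraction is (r/R)³, so Q_enc = (39 μC)(0.079/0.227)³ = 1.644×10^-6 C.
Applying ∮E·dA = Q_enc/ε₀ with Φ = E(4πr²):
E = |Q_enc|/(4πε₀r²) = (1.644e-6)/(4π·8.85×10^-12·(0.079)²) = 2.37×10^6 N/C.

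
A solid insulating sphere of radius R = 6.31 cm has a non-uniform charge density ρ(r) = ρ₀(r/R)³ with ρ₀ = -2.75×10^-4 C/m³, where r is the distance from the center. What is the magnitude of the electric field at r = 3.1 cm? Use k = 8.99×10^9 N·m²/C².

Use a concentric Gaussian sphere at r = 3.1 cm (r < R).
Q_enc = ∫₀^r ρ(r')·4πr'² dr' = (4πρ₀/R³) ∫₀^r r'^5 dr' = 4πρ₀ r^6/(6·R³) = -2.035×10^-9 C.
Gauss's law: E·4πr² = Q_enc/ε₀.
E = k|Q_enc|/r² = (8.99×10^9)(2.035×10^-9)/(0.031)² = 1.90×10^4 N/C.

E = 1.90×10^4 N/C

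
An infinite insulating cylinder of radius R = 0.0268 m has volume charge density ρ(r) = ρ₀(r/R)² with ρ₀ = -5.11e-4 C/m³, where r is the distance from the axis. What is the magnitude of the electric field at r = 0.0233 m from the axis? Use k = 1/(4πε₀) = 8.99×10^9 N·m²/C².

E = 2.54e5 N/C

By cylindrical symmetry E is radial; use a coaxial Gaussian cylinder of radius 0.0233 m and length L (r < R).
Integrating ρ over the cross-section to radius r: λ_enc = (2πρ₀/R²) ∫₀^r r'^3 dr' = 2πρ₀ r^4/(4·R²) = -3.294×10^-7 C/m.
By Gauss's law (flux through the curved wall only), E·2πrL = λ_enc L/ε₀.
E = 2k|λ_enc|/r = 2(8.99×10^9)(3.294×10^-7)/(0.0233) = 2.54e5 N/C.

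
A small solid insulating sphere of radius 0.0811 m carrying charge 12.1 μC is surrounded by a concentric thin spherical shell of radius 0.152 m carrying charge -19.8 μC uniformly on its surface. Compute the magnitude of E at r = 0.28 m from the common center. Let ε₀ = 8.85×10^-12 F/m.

|E| = 8.83×10^5 N/C

Use a concentric Gaussian sphere at r = 0.28 m (r > 0.152 m, enclosing both).
Q_enc = (12.1 μC) + (-19.8 μC) = -7.70×10^-6 C.
Since E is radial and uniform over the Gaussian sphere, Φ = E·4πr² = Q_enc/ε₀.
E = |Q_enc|/(4πε₀r²) = (7.70e-6)/(4π·8.85×10^-12·(0.28)²) = 8.83e5 N/C.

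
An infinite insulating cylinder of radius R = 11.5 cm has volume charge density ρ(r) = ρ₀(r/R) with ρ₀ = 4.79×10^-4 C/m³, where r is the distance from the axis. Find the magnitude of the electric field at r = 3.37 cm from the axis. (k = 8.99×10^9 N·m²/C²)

By cylindrical symmetry E is radial; use a coaxial Gaussian cylinder of radius 3.37 cm and length L (r < R).
λ_enc = ∫₀^r ρ(r')·2πr' dr' = (2πρ₀/R)·r^3/3 = 3.339×10^-7 C/m.
Gauss's law: E·2πrL = λ_enc L/ε₀.
E = 2k|λ_enc|/r = 2(8.99×10^9)(3.339×10^-7)/(0.0337) = 1.78×10^5 N/C.

E = 1.78×10^5 V/m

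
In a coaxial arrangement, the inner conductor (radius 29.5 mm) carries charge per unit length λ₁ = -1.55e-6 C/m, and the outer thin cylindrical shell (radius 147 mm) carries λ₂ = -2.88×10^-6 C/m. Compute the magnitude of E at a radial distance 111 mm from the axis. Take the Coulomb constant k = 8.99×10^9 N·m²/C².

Take a coaxial cylindrical Gaussian surface of radius r = 111 mm and length L (between the conductors, 29.5 mm < r < 147 mm).
Only the inner wire is enclosed; the outer shell contributes nothing inside itself. λ_enc = λ₁ = -1.55×10^-6 C/m.
Since E is radial and uniform over the curved surface, Φ = E·2πrL = Q_enc/ε₀ = λ_enc L/ε₀.
E = 2k|λ_enc|/r = 2(8.99×10^9)(1.55×10^-6)/(0.111) = 2.51e5 N/C.

|E| ≈ 2.51×10^5 N/C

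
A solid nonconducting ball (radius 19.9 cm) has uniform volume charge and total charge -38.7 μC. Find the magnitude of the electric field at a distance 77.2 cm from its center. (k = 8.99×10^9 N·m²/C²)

By spherical symmetry E is radial; choose a Gaussian sphere of radius r = 77.2 cm (r > R, so the entire charge is enclosed).
Q_enc = -38.7 μC = -3.87×10^-5 C.
Gauss's law: E·4πr² = Q_enc/ε₀.
E = k|Q_enc|/r² = (8.99×10^9)(3.87×10^-5)/(0.772)² = 5.84e5 N/C.

|E| = 5.84e5 V/m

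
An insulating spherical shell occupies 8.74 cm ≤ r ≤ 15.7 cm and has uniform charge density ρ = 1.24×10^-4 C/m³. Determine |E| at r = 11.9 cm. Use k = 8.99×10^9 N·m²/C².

Take a concentric spherical Gaussian surface of radius r = 11.9 cm (within the shell material, 8.74 cm < r < 15.7 cm).
Only the shell between 8.74 cm and r is enclosed: Q_enc = ρ·(4π/3)(r³ − a³) = (1.24×10^-4)·(4π/3)·((0.119)³ − (0.0874)³) = 5.285×10^-7 C.
By Gauss's law, ∮E·dA = E·4πr² = Q_enc/ε₀.
E = k|Q_enc|/r² = (8.99×10^9)(5.285e-7)/(0.119)² = 3.36e5 N/C.

3.36×10^5 V/m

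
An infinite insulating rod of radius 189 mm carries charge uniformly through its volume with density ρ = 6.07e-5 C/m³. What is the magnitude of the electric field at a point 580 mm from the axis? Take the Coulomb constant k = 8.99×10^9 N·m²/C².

Choose a coaxial cylinder of radius r = 580 mm (arbitrary length L) as the Gaussian surface (r > 189 mm, full cross-section enclosed).
λ_enc = ρ·πR² = (6.07×10^-5)π(0.189)² = 6.812×10^-6 C/m.
Since E is radial and uniform over the curved surface, Φ = E·2πrL = Q_enc/ε₀ = λ_enc L/ε₀.
E = 2k|λ_enc|/r = 2(8.99×10^9)(6.812×10^-6)/(0.58) = 2.11×10^5 N/C.

|E| ≈ 2.11×10^5 V/m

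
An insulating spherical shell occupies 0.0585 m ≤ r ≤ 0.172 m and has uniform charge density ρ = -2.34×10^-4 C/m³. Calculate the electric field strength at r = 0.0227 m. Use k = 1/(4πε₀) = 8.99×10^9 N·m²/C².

By spherical symmetry E is radial; choose a Gaussian sphere of radius r = 0.0227 m (r < 0.0585 m, inside the empty cavity).
No charge is enclosed, so by Gauss's law E·4πr² = 0 ⇒ E = 0.

|E| = 0 N/C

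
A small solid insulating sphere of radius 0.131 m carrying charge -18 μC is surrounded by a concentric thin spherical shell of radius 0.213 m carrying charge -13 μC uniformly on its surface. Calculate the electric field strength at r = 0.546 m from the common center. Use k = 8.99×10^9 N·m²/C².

9.35e5 N/C

Take a concentric spherical Gaussian surface of radius r = 0.546 m (r > 0.213 m, enclosing both).
Q_enc = (-18 μC) + (-13 μC) = -3.10×10^-5 C.
By Gauss's law, ∮E·dA = E·4πr² = Q_enc/ε₀.
E = k|Q_enc|/r² = (8.99×10^9)(3.10×10^-5)/(0.546)² = 9.35×10^5 N/C.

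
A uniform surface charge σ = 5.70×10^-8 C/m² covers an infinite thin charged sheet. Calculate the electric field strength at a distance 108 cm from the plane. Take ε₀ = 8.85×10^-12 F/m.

|E| = 3.22e3 N/C

The symmetry is planar: E is normal to the sheet and the same magnitude on both sides. Take a pillbox straddling the sheet with end-cap area A.
Flux Φ = 2EA and Q_enc = σA, so 2EA = σA/ε₀ ⇒ E = |σ|/(2ε₀), independent of distance.
E = |σ|/(2ε₀) = (5.70e-8)/(2·8.85×10^-12) = 3.22×10^3 N/C.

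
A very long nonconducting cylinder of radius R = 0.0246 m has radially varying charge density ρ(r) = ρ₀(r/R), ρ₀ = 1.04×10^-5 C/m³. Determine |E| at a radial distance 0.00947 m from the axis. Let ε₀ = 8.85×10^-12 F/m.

1.43e3 N/C

Coaxial Gaussian cylinder, radius r = 0.00947 m, length L (r < R).
Integrating ρ over the cross-section to radius r: λ_enc = (2πρ₀/R) ∫₀^r r'^2 dr' = 2πρ₀ r^3/(3·R) = 7.52×10^-10 C/m.
Since E is radial and uniform over the curved surface, Φ = E·2πrL = Q_enc/ε₀ = λ_enc L/ε₀.
E = |λ_enc|/(2πε₀r) = (7.52e-10)/(2π·8.85×10^-12·0.00947) = 1.43e3 N/C.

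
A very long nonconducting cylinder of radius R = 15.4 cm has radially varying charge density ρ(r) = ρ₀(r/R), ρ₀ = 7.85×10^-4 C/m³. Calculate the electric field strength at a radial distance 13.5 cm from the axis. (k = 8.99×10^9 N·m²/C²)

E ≈ 3.50×10^6 N/C

Coaxial Gaussian cylinder, radius r = 13.5 cm, length L (r < R).
λ_enc = ∫₀^r ρ(r')·2πr' dr' = (2πρ₀/R)·r^3/3 = 2.627e-5 C/m.
Gauss's law: E·2πrL = λ_enc L/ε₀.
E = 2k|λ_enc|/r = 2(8.99×10^9)(2.627×10^-5)/(0.135) = 3.50×10^6 N/C.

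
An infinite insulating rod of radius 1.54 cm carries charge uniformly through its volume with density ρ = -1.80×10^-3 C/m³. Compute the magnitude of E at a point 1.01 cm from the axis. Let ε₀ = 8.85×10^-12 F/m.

1.03e6 N/C

Choose a coaxial cylinder of radius r = 1.01 cm (arbitrary length L) as the Gaussian surface (r < R).
Enclosed charge per unit length: λ_enc = ρ·πr² = (-1.80×10^-3)π(0.0101)² = -5.769×10^-7 C/m.
Since E is radial and uniform over the curved surface, Φ = E·2πrL = Q_enc/ε₀ = λ_enc L/ε₀.
E = |λ_enc|/(2πε₀r) = (5.769e-7)/(2π·8.85×10^-12·0.0101) = 1.03e6 N/C.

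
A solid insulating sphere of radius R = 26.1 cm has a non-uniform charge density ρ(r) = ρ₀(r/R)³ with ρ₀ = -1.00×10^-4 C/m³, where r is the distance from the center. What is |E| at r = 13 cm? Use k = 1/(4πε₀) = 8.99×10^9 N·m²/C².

E ≈ 3.02×10^4 N/C

Symmetry ⇒ E = E(r) r̂. Gaussian sphere of radius r = 13 cm (r < R).
Q_enc = ∫₀^r ρ(r')·4πr'² dr' = (4πρ₀/R³) ∫₀^r r'^5 dr' = 4πρ₀ r^6/(6·R³) = -5.686×10^-8 C.
Gauss's law: E·4πr² = Q_enc/ε₀.
E = k|Q_enc|/r² = (8.99×10^9)(5.686×10^-8)/(0.13)² = 3.02e4 N/C.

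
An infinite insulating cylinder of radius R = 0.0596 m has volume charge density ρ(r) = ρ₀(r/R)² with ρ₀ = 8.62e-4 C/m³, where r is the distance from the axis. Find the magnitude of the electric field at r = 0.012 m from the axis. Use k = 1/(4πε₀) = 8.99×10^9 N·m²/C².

E ≈ 1.18×10^4 N/C

Choose a coaxial cylinder of radius r = 0.012 m (arbitrary length L) as the Gaussian surface (r < R).
λ_enc = ∫₀^r ρ(r')·2πr' dr' = (2πρ₀/R²)·r^4/4 = 7.904×10^-9 C/m.
Since E is radial and uniform over the curved surface, Φ = E·2πrL = Q_enc/ε₀ = λ_enc L/ε₀.
E = 2k|λ_enc|/r = 2(8.99×10^9)(7.904e-9)/(0.012) = 1.18×10^4 N/C.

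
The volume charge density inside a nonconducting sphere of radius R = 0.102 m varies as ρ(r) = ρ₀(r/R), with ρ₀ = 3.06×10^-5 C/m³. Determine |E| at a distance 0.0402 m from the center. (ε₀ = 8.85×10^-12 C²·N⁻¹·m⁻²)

Use a concentric Gaussian sphere at r = 0.0402 m (r < R).
Integrate the density: Q_enc = 4π ∫₀^r ρ₀(r'/R)^1 r'² dr' = 4πρ₀ r^4/(4·R) = 2.461×10^-9 C.
By Gauss's law, ∮E·dA = E·4πr² = Q_enc/ε₀.
E = |Q_enc|/(4πε₀r²) = (2.461e-9)/(4π·8.85×10^-12·(0.0402)²) = 1.37e4 N/C.

|E| ≈ 1.37×10^4 N/C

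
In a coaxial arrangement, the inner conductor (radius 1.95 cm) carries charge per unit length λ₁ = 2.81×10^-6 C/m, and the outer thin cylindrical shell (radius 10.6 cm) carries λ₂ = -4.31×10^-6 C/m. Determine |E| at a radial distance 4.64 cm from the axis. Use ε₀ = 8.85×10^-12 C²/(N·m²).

E = 1.09e6 N/C

By cylindrical symmetry E is radial; use a coaxial Gaussian cylinder of radius 4.64 cm and length L (between the conductors, 1.95 cm < r < 10.6 cm).
The shell at 10.6 cm lies outside the Gaussian surface, so λ_enc = λ₁ = 2.81e-6 C/m.
Since E is radial and uniform over the curved surface, Φ = E·2πrL = Q_enc/ε₀ = λ_enc L/ε₀.
E = |λ_enc|/(2πε₀r) = (2.81×10^-6)/(2π·8.85×10^-12·0.0464) = 1.09×10^6 N/C.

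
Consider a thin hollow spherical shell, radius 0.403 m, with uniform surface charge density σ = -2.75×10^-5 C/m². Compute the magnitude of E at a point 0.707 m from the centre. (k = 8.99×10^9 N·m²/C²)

|E| ≈ 1.01e6 V/m

Symmetry ⇒ E = E(r) r̂. Gaussian sphere of radius r = 0.707 m (r > 0.403 m).
The entire shell is enclosed: Q_enc = σ·4πR² = (-2.75×10^-5)·4π·(0.403)² = -5.612×10^-5 C.
Gauss's law: E·4πr² = Q_enc/ε₀.
E = k|Q_enc|/r² = (8.99×10^9)(5.612×10^-5)/(0.707)² = 1.01e6 N/C.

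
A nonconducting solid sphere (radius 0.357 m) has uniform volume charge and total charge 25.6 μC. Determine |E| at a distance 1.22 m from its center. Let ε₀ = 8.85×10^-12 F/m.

E ≈ 1.55e5 V/m

Take a concentric spherical Gaussian surface of radius r = 1.22 m (r > R, so the entire charge is enclosed).
Q_enc = 25.6 μC = 2.56×10^-5 C.
Since E is radial and uniform over the Gaussian sphere, Φ = E·4πr² = Q_enc/ε₀.
E = |Q_enc|/(4πε₀r²) = (2.56×10^-5)/(4π·8.85×10^-12·(1.22)²) = 1.55×10^5 N/C.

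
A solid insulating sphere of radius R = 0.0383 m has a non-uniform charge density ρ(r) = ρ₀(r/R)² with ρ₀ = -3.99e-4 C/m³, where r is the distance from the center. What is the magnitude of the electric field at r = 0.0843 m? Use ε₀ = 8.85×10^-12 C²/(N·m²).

7.13×10^4 N/C

Symmetry ⇒ E = E(r) r̂. Gaussian sphere of radius r = 0.0843 m (r > R, all charge enclosed).
Q_enc = 4π ∫₀^R ρ₀(r'/R)^2 r'² dr' = 4πρ₀R³/5 = -5.634e-8 C.
Since E is radial and uniform over the Gaussian sphere, Φ = E·4πr² = Q_enc/ε₀.
E = |Q_enc|/(4πε₀r²) = (5.634×10^-8)/(4π·8.85×10^-12·(0.0843)²) = 7.13×10^4 N/C.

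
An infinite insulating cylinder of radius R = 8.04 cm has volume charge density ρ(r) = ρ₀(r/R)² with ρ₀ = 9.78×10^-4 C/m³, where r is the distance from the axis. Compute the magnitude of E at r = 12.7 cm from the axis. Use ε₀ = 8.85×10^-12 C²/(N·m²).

1.41×10^6 N/C

Take a coaxial cylindrical Gaussian surface of radius r = 12.7 cm and length L (r > R, full charge per length enclosed).
λ_enc = 2π ∫₀^R ρ₀(r'/R)^2 r' dr' = 2πρ₀R²/4 = 9.93×10^-6 C/m.
Gauss's law: E·2πrL = λ_enc L/ε₀.
E = |λ_enc|/(2πε₀r) = (9.93e-6)/(2π·8.85×10^-12·0.127) = 1.41e6 N/C.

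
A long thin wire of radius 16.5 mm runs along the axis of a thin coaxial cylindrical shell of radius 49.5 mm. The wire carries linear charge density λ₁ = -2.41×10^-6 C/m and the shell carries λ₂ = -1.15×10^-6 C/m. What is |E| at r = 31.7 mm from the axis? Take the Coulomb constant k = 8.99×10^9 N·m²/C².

Choose a coaxial cylinder of radius r = 31.7 mm (arbitrary length L) as the Gaussian surface (between the conductors, 16.5 mm < r < 49.5 mm).
Only the inner wire is enclosed; the outer shell contributes nothing inside itself. λ_enc = λ₁ = -2.41×10^-6 C/m.
Applying ∮E·dA = Q_enc/ε₀ with the end caps contributing no flux:
E = 2k|λ_enc|/r = 2(8.99×10^9)(2.41×10^-6)/(0.0317) = 1.37e6 N/C.

E ≈ 1.37×10^6 V/m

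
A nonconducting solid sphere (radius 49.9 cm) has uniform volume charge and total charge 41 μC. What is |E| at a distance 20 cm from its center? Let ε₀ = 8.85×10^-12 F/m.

Use a concentric Gaussian sphere at r = 20 cm (r < R).
For a uniform sphere the enclosed fraction is (r/R)³, so Q_enc = (41 μC)(0.2/0.499)³ = 2.64×10^-6 C.
Gauss's law: E·4πr² = Q_enc/ε₀.
E = |Q_enc|/(4πε₀r²) = (2.64e-6)/(4π·8.85×10^-12·(0.2)²) = 5.93×10^5 N/C.

E = 5.93e5 V/m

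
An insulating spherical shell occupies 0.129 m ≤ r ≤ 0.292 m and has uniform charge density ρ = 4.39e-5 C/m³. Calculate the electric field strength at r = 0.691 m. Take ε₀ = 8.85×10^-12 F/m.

E ≈ 7.88×10^4 V/m

Use a concentric Gaussian sphere at r = 0.691 m (r > 0.292 m, enclosing the whole shell).
Q_enc = ρ·(4π/3)(b³ − a³) = (4.39×10^-5)·(4π/3)·((0.292)³ − (0.129)³) = 4.184×10^-6 C.
Applying ∮E·dA = Q_enc/ε₀ with Φ = E(4πr²):
E = |Q_enc|/(4πε₀r²) = (4.184×10^-6)/(4π·8.85×10^-12·(0.691)²) = 7.88×10^4 N/C.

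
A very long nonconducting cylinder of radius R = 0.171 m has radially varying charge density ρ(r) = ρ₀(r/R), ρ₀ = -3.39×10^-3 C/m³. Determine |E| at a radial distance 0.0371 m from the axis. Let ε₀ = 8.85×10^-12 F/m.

1.03×10^6 V/m

By cylindrical symmetry E is radial; use a coaxial Gaussian cylinder of radius 0.0371 m and length L (r < R).
λ_enc = ∫₀^r ρ(r')·2πr' dr' = (2πρ₀/R)·r^3/3 = -2.12e-6 C/m.
By Gauss's law (flux through the curved wall only), E·2πrL = λ_enc L/ε₀.
E = |λ_enc|/(2πε₀r) = (2.12e-6)/(2π·8.85×10^-12·0.0371) = 1.03×10^6 N/C.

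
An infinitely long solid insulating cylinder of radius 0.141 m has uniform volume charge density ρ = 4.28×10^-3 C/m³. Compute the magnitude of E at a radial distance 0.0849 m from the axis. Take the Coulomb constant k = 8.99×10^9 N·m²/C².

E = 2.05e7 N/C

Choose a coaxial cylinder of radius r = 0.0849 m (arbitrary length L) as the Gaussian surface (r < R).
Charge inside radius r per length L is ρ·πr²·L, so λ_enc = ρπr² = 9.692e-5 C/m.
Since E is radial and uniform over the curved surface, Φ = E·2πrL = Q_enc/ε₀ = λ_enc L/ε₀.
E = 2k|λ_enc|/r = 2(8.99×10^9)(9.692×10^-5)/(0.0849) = 2.05×10^7 N/C.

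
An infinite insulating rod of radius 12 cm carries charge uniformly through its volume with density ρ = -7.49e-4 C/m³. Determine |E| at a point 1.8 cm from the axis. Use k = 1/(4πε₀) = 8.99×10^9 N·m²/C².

Coaxial Gaussian cylinder, radius r = 1.8 cm, length L (r < R).
Charge inside radius r per length L is ρ·πr²·L, so λ_enc = ρπr² = -7.624e-7 C/m.
Gauss's law: E·2πrL = λ_enc L/ε₀.
E = 2k|λ_enc|/r = 2(8.99×10^9)(7.624×10^-7)/(0.018) = 7.62e5 N/C.

7.62e5 V/m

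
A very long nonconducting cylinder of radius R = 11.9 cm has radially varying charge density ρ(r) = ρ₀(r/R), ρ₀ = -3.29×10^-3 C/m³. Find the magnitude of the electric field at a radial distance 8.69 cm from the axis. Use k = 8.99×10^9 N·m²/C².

By cylindrical symmetry E is radial; use a coaxial Gaussian cylinder of radius 8.69 cm and length L (r < R).
Integrating ρ over the cross-section to radius r: λ_enc = (2πρ₀/R) ∫₀^r r'^2 dr' = 2πρ₀ r^3/(3·R) = -3.80×10^-5 C/m.
Gauss's law: E·2πrL = λ_enc L/ε₀.
E = 2k|λ_enc|/r = 2(8.99×10^9)(3.80×10^-5)/(0.0869) = 7.86×10^6 N/C.

|E| = 7.86×10^6 V/m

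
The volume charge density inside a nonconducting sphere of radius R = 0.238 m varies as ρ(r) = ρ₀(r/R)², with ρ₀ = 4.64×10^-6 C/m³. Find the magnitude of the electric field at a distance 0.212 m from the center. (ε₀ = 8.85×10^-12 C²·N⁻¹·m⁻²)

1.76e4 N/C

Use a concentric Gaussian sphere at r = 0.212 m (r < R).
Integrate the density: Q_enc = 4π ∫₀^r ρ₀(r'/R)^2 r'² dr' = 4πρ₀ r^5/(5·R²) = 8.816×10^-8 C.
Gauss's law: E·4πr² = Q_enc/ε₀.
E = |Q_enc|/(4πε₀r²) = (8.816×10^-8)/(4π·8.85×10^-12·(0.212)²) = 1.76e4 N/C.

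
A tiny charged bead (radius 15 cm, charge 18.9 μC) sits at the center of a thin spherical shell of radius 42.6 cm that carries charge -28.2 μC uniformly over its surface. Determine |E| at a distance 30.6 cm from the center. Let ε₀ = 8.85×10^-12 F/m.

E ≈ 1.81×10^6 V/m

By spherical symmetry E is radial; choose a Gaussian sphere of radius r = 30.6 cm (between the bodies, 15 cm < r < 42.6 cm).
The shell at 42.6 cm lies outside the Gaussian surface, so Q_enc = 18.9 μC = 1.89×10^-5 C.
By Gauss's law, ∮E·dA = E·4πr² = Q_enc/ε₀.
E = |Q_enc|/(4πε₀r²) = (1.89×10^-5)/(4π·8.85×10^-12·(0.306)²) = 1.81×10^6 N/C.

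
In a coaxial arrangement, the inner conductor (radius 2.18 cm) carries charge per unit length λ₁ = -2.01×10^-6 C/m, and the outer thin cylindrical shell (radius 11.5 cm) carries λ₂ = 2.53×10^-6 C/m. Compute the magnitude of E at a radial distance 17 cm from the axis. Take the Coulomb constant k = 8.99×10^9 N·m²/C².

E ≈ 5.50e4 N/C

Coaxial Gaussian cylinder, radius r = 17 cm, length L (r > 11.5 cm, enclosing both).
λ_enc = λ₁ + λ₂ = (-2.01e-6) + (2.53×10^-6) = 5.20×10^-7 C/m.
Gauss's law: E·2πrL = λ_enc L/ε₀.
E = 2k|λ_enc|/r = 2(8.99×10^9)(5.20×10^-7)/(0.17) = 5.50e4 N/C.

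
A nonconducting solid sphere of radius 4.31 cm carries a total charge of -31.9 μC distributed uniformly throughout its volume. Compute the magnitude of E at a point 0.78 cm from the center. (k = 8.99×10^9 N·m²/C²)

Take a concentric spherical Gaussian surface of radius r = 0.78 cm (r < R).
Only the charge within r is enclosed: Q_enc = Q·(r/R)³ = (-31.9 μC)·(0.78 cm/4.31 cm)³ = -1.891e-7 C.
Applying ∮E·dA = Q_enc/ε₀ with Φ = E(4πr²):
E = k|Q_enc|/r² = (8.99×10^9)(1.891e-7)/(0.0078)² = 2.79×10^7 N/C.

|E| ≈ 2.79e7 V/m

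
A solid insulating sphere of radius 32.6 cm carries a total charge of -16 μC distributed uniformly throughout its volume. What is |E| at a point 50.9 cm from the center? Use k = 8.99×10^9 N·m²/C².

Symmetry ⇒ E = E(r) r̂. Gaussian sphere of radius r = 50.9 cm (r > R, so the entire charge is enclosed).
Q_enc = -16 μC = -1.60×10^-5 C.
Applying ∮E·dA = Q_enc/ε₀ with Φ = E(4πr²):
E = k|Q_enc|/r² = (8.99×10^9)(1.60×10^-5)/(0.509)² = 5.55×10^5 N/C.

|E| = 5.55×10^5 V/m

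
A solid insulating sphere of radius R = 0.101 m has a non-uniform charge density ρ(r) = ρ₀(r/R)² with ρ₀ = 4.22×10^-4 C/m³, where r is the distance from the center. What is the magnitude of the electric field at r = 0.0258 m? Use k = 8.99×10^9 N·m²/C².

|E| ≈ 1.61e4 N/C

Take a concentric spherical Gaussian surface of radius r = 0.0258 m (r < R).
Q_enc = ∫₀^r ρ(r')·4πr'² dr' = (4πρ₀/R²) ∫₀^r r'^4 dr' = 4πρ₀ r^5/(5·R²) = 1.189×10^-9 C.
Applying ∮E·dA = Q_enc/ε₀ with Φ = E(4πr²):
E = k|Q_enc|/r² = (8.99×10^9)(1.189×10^-9)/(0.0258)² = 1.61×10^4 N/C.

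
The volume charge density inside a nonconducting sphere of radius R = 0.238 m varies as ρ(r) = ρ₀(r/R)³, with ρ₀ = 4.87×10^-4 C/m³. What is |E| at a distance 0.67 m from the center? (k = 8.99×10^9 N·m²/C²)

Use a concentric Gaussian sphere at r = 0.67 m (r > R, all charge enclosed).
Q_enc = 4π ∫₀^R ρ₀(r'/R)^3 r'² dr' = 4πρ₀R³/6 = 1.375×10^-5 C.
By Gauss's law, ∮E·dA = E·4πr² = Q_enc/ε₀.
E = k|Q_enc|/r² = (8.99×10^9)(1.375×10^-5)/(0.67)² = 2.75e5 N/C.

2.75×10^5 N/C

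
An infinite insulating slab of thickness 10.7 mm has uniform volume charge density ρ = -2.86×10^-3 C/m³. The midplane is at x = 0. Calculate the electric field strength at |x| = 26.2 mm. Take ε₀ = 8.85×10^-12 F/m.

|E| ≈ 1.73×10^6 N/C

The point |x| = 26.2 mm lies outside the slab (half-thickness 0.00535 m). A symmetric pillbox spanning the full slab encloses Q_enc = ρ·d·A.
Flux = 2EA ⇒ E = |ρ|d/(2ε₀), independent of distance outside.
E = (2.86×10^-3)(0.0107)/(2·8.85×10^-12) = 1.73×10^6 N/C.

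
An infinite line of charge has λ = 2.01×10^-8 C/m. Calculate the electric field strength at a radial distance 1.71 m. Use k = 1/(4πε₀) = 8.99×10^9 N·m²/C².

Take a coaxial cylindrical Gaussian surface of radius r = 1.71 m and length L.
Q_enc = λL, so λ_enc = 2.01e-8 C/m.
By Gauss's law (flux through the curved wall only), E·2πrL = λ_enc L/ε₀.
E = 2k|λ_enc|/r = 2(8.99×10^9)(2.01×10^-8)/(1.71) = 211 N/C.

|E| ≈ 211 N/C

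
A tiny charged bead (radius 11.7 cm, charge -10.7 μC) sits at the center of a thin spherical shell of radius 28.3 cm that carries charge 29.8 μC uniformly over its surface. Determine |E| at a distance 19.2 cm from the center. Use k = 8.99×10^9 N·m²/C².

Symmetry ⇒ E = E(r) r̂. Gaussian sphere of radius r = 19.2 cm (between the bodies, 11.7 cm < r < 28.3 cm).
Only the inner charge is enclosed; the outer shell contributes nothing inside itself. Q_enc = -10.7 μC = -1.07×10^-5 C.
Applying ∮E·dA = Q_enc/ε₀ with Φ = E(4πr²):
E = k|Q_enc|/r² = (8.99×10^9)(1.07e-5)/(0.192)² = 2.61e6 N/C.

E = 2.61×10^6 N/C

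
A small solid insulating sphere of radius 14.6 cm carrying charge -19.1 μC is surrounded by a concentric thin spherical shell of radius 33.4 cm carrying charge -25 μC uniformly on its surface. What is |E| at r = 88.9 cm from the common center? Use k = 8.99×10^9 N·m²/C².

Use a concentric Gaussian sphere at r = 88.9 cm (r > 33.4 cm, enclosing both).
Q_enc = (-19.1 μC) + (-25 μC) = -4.41×10^-5 C.
Applying ∮E·dA = Q_enc/ε₀ with Φ = E(4πr²):
E = k|Q_enc|/r² = (8.99×10^9)(4.41×10^-5)/(0.889)² = 5.02×10^5 N/C.

|E| = 5.02×10^5 N/C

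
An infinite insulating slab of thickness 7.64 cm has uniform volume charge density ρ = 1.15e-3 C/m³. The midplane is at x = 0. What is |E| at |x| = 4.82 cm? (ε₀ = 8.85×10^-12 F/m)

The point |x| = 4.82 cm lies outside the slab (half-thickness 0.0382 m). A symmetric pillbox spanning the full slab encloses Q_enc = ρ·d·A.
Flux = 2EA ⇒ E = |ρ|d/(2ε₀), independent of distance outside.
E = (1.15e-3)(0.0764)/(2·8.85×10^-12) = 4.96×10^6 N/C.

E = 4.96e6 V/m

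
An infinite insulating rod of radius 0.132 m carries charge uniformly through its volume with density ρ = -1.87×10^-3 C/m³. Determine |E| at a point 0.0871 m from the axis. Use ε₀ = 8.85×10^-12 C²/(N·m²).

Take a coaxial cylindrical Gaussian surface of radius r = 0.0871 m and length L (r < R).
Enclosed charge per unit length: λ_enc = ρ·πr² = (-1.87×10^-3)π(0.0871)² = -4.457e-5 C/m.
By Gauss's law (flux through the curved wall only), E·2πrL = λ_enc L/ε₀.
E = |λ_enc|/(2πε₀r) = (4.457×10^-5)/(2π·8.85×10^-12·0.0871) = 9.20×10^6 N/C.

E = 9.20e6 N/C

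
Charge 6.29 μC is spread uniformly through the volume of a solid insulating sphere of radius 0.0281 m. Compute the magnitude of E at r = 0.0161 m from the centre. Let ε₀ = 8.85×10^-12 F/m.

4.10e7 V/m

By spherical symmetry E is radial; choose a Gaussian sphere of radius r = 0.0161 m (r < R).
For a uniform sphere the enclosed fraction is (r/R)³, so Q_enc = (6.29 μC)(0.0161/0.0281)³ = 1.183e-6 C.
Gauss's law: E·4πr² = Q_enc/ε₀.
E = |Q_enc|/(4πε₀r²) = (1.183e-6)/(4π·8.85×10^-12·(0.0161)²) = 4.10e7 N/C.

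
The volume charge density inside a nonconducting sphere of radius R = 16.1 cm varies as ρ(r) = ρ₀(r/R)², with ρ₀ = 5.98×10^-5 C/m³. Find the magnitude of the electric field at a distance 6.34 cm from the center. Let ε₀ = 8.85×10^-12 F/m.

E ≈ 1.33e4 V/m

Use a concentric Gaussian sphere at r = 6.34 cm (r < R).
Integrate the density: Q_enc = 4π ∫₀^r ρ₀(r'/R)^2 r'² dr' = 4πρ₀ r^5/(5·R²) = 5.939×10^-9 C.
By Gauss's law, ∮E·dA = E·4πr² = Q_enc/ε₀.
E = |Q_enc|/(4πε₀r²) = (5.939e-9)/(4π·8.85×10^-12·(0.0634)²) = 1.33×10^4 N/C.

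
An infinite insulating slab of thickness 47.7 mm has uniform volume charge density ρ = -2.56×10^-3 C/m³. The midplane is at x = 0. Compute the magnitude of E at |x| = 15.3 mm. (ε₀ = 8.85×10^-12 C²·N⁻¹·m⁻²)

|E| = 4.43e6 N/C

By symmetry E is perpendicular to the slab. A Gaussian pillbox from −15.3 mm to +15.3 mm (face area A) lies entirely within the slab.
Q_enc = ρ·(2x)·A and flux = 2EA, so 2EA = 2ρxA/ε₀ ⇒ E = |ρ|x/ε₀.
E = (2.56×10^-3)(0.0153)/(8.85×10^-12) = 4.43×10^6 N/C.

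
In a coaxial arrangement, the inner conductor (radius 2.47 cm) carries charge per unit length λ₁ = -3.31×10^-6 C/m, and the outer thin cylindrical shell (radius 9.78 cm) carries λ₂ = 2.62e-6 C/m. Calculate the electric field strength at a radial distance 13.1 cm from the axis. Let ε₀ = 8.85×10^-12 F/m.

|E| ≈ 9.47×10^4 N/C

Choose a coaxial cylinder of radius r = 13.1 cm (arbitrary length L) as the Gaussian surface (r > 9.78 cm, enclosing both).
λ_enc = λ₁ + λ₂ = (-3.31×10^-6) + (2.62e-6) = -6.90e-7 C/m.
Applying ∮E·dA = Q_enc/ε₀ with the end caps contributing no flux:
E = |λ_enc|/(2πε₀r) = (6.90e-7)/(2π·8.85×10^-12·0.131) = 9.47×10^4 N/C.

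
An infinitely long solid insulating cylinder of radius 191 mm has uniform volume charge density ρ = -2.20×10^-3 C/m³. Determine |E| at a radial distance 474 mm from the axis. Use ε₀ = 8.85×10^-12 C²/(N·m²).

By cylindrical symmetry E is radial; use a coaxial Gaussian cylinder of radius 474 mm and length L (r > 191 mm, full cross-section enclosed).
λ_enc = ρ·πR² = (-2.20e-3)π(0.191)² = -2.521×10^-4 C/m.
Since E is radial and uniform over the curved surface, Φ = E·2πrL = Q_enc/ε₀ = λ_enc L/ε₀.
E = |λ_enc|/(2πε₀r) = (2.521e-4)/(2π·8.85×10^-12·0.474) = 9.57e6 N/C.

|E| ≈ 9.57e6 N/C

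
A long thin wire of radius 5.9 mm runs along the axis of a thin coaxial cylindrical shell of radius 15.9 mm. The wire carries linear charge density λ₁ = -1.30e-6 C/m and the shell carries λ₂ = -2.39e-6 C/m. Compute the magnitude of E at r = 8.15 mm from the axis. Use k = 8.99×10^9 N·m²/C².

Take a coaxial cylindrical Gaussian surface of radius r = 8.15 mm and length L (between the conductors, 5.9 mm < r < 15.9 mm).
Only the inner wire is enclosed; the outer shell contributes nothing inside itself. λ_enc = λ₁ = -1.30×10^-6 C/m.
By Gauss's law (flux through the curved wall only), E·2πrL = λ_enc L/ε₀.
E = 2k|λ_enc|/r = 2(8.99×10^9)(1.30×10^-6)/(0.00815) = 2.87×10^6 N/C.

E = 2.87×10^6 N/C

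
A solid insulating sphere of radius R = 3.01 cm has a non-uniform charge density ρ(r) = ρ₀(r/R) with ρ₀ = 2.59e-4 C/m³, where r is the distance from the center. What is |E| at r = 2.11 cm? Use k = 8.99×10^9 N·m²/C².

1.08e5 N/C

Take a concentric spherical Gaussian surface of radius r = 2.11 cm (r < R).
Integrate the density: Q_enc = 4π ∫₀^r ρ₀(r'/R)^1 r'² dr' = 4πρ₀ r^4/(4·R) = 5.358e-9 C.
Applying ∮E·dA = Q_enc/ε₀ with Φ = E(4πr²):
E = k|Q_enc|/r² = (8.99×10^9)(5.358×10^-9)/(0.0211)² = 1.08×10^5 N/C.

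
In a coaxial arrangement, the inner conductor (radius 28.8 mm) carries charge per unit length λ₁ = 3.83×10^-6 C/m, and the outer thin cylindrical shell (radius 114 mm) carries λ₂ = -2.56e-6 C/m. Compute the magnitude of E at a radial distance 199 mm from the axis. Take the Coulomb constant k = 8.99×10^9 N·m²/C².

Coaxial Gaussian cylinder, radius r = 199 mm, length L (r > 114 mm, enclosing both).
λ_enc = λ₁ + λ₂ = (3.83×10^-6) + (-2.56×10^-6) = 1.27×10^-6 C/m.
Gauss's law: E·2πrL = λ_enc L/ε₀.
E = 2k|λ_enc|/r = 2(8.99×10^9)(1.27×10^-6)/(0.199) = 1.15×10^5 N/C.

1.15e5 V/m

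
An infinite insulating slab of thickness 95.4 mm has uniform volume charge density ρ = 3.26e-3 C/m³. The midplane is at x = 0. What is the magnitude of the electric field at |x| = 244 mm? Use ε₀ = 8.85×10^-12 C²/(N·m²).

The point |x| = 244 mm lies outside the slab (half-thickness 0.0477 m). A symmetric pillbox spanning the full slab encloses Q_enc = ρ·d·A.
Flux = 2EA ⇒ E = |ρ|d/(2ε₀), independent of distance outside.
E = (3.26e-3)(0.0954)/(2·8.85×10^-12) = 1.76×10^7 N/C.

|E| = 1.76×10^7 N/C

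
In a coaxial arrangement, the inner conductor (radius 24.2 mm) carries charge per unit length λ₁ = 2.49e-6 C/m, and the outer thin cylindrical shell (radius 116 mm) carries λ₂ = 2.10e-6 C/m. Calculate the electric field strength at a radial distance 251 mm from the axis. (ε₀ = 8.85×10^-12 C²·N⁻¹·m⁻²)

E = 3.29e5 V/m

Coaxial Gaussian cylinder, radius r = 251 mm, length L (r > 116 mm, enclosing both).
λ_enc = λ₁ + λ₂ = (2.49e-6) + (2.10×10^-6) = 4.59×10^-6 C/m.
Applying ∮E·dA = Q_enc/ε₀ with the end caps contributing no flux:
E = |λ_enc|/(2πε₀r) = (4.59×10^-6)/(2π·8.85×10^-12·0.251) = 3.29×10^5 N/C.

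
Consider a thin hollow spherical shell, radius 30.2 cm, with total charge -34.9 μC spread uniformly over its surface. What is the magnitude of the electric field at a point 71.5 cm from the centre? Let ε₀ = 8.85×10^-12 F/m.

6.14×10^5 N/C

Use a concentric Gaussian sphere at r = 71.5 cm (r > 30.2 cm).
The entire shell is enclosed: Q_enc = -3.49e-5 C.
Since E is radial and uniform over the Gaussian sphere, Φ = E·4πr² = Q_enc/ε₀.
E = |Q_enc|/(4πε₀r²) = (3.49×10^-5)/(4π·8.85×10^-12·(0.715)²) = 6.14×10^5 N/C.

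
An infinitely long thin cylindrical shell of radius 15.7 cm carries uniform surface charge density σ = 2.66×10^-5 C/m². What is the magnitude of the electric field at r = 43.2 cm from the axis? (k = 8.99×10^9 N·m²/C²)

Take a coaxial cylindrical Gaussian surface of radius r = 43.2 cm and length L (r > 15.7 cm).
The whole shell is enclosed: λ_enc = σ·2πR = (2.66e-5)·2π·(0.157) = 2.624e-5 C/m.
Gauss's law: E·2πrL = λ_enc L/ε₀.
E = 2k|λ_enc|/r = 2(8.99×10^9)(2.624e-5)/(0.432) = 1.09×10^6 N/C.

1.09×10^6 V/m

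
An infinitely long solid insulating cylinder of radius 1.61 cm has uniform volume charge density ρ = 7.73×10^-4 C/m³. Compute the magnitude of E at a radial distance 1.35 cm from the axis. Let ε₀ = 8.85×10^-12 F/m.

By cylindrical symmetry E is radial; use a coaxial Gaussian cylinder of radius 1.35 cm and length L (r < R).
Charge inside radius r per length L is ρ·πr²·L, so λ_enc = ρπr² = 4.426×10^-7 C/m.
Since E is radial and uniform over the curved surface, Φ = E·2πrL = Q_enc/ε₀ = λ_enc L/ε₀.
E = |λ_enc|/(2πε₀r) = (4.426e-7)/(2π·8.85×10^-12·0.0135) = 5.90e5 N/C.

|E| = 5.90e5 N/C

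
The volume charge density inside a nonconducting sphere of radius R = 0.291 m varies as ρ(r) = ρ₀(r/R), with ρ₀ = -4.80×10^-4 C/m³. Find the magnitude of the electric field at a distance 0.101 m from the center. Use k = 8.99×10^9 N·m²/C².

E ≈ 4.75e5 N/C

Take a concentric spherical Gaussian surface of radius r = 0.101 m (r < R).
Q_enc = ∫₀^r ρ(r')·4πr'² dr' = (4πρ₀/R) ∫₀^r r'^3 dr' = 4πρ₀ r^4/(4·R) = -5.392e-7 C.
Gauss's law: E·4πr² = Q_enc/ε₀.
E = k|Q_enc|/r² = (8.99×10^9)(5.392×10^-7)/(0.101)² = 4.75e5 N/C.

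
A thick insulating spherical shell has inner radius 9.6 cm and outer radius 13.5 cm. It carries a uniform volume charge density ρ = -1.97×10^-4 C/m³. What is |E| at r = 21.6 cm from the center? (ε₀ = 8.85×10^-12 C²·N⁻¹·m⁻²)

Use a concentric Gaussian sphere at r = 21.6 cm (r > 13.5 cm, enclosing the whole shell).
Q_enc = ρ·(4π/3)(b³ − a³) = (-1.97×10^-4)·(4π/3)·((0.135)³ − (0.096)³) = -1.30×10^-6 C.
Gauss's law: E·4πr² = Q_enc/ε₀.
E = |Q_enc|/(4πε₀r²) = (1.30×10^-6)/(4π·8.85×10^-12·(0.216)²) = 2.51×10^5 N/C.

E ≈ 2.51×10^5 V/m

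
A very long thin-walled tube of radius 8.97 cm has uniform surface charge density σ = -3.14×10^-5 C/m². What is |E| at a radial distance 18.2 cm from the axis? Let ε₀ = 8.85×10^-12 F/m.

Coaxial Gaussian cylinder, radius r = 18.2 cm, length L (r > 8.97 cm).
The whole shell is enclosed: λ_enc = σ·2πR = (-3.14×10^-5)·2π·(0.0897) = -1.77e-5 C/m.
By Gauss's law (flux through the curved wall only), E·2πrL = λ_enc L/ε₀.
E = |λ_enc|/(2πε₀r) = (1.77×10^-5)/(2π·8.85×10^-12·0.182) = 1.75×10^6 N/C.

E = 1.75×10^6 N/C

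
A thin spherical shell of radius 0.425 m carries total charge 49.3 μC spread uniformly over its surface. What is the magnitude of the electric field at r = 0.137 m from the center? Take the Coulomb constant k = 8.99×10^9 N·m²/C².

Use a concentric Gaussian sphere at r = 0.137 m (inside the shell, r < 0.425 m).
No charge lies within this surface, so Q_enc = 0 and Gauss's law gives E·4πr² = 0 ⇒ E = 0.

E = 0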